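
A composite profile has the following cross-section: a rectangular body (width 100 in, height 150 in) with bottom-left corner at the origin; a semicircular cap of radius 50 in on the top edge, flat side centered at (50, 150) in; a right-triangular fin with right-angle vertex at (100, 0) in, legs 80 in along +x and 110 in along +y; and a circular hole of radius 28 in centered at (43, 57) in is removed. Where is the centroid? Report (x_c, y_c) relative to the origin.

rectangular body: A = 100 × 150 = 15000.00, centroid at (50.00, 75.00).
semicircular top: A = ½π·50² = 3926.99, centroid at (50.00, 171.22).
triangular fin: A = ½·80·110 = 4400.00, centroid at (126.67, 36.67).
hole: A = −π·28² = -2463.01, centroid at (43.00, 57.00).
ΣA = 20863.98 in², ΣAx_c = 1397773.50 in³, ΣAy_c = 1818323.80 in³.
x_c = 1397773.50/20863.98 = 66.99 in; y_c = 1818323.80/20863.98 = 87.15 in.

x_c = 66.99 in, y_c = 87.15 in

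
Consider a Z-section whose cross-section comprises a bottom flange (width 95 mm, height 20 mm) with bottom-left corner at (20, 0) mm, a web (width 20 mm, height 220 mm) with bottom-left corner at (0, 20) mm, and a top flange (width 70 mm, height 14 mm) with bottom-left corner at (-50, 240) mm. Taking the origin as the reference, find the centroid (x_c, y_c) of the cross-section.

x_c = 21.64 mm, y_c = 114.43 mm

Part | A | x̄ᵢ | ȳᵢ | A·x̄ᵢ | A·ȳᵢ
bottom flange | 1900.00 | 67.50 | 10.00 | 128250.00 | 19000.00
web | 4400.00 | 10.00 | 130.00 | 44000.00 | 572000.00
top flange | 980.00 | -15.00 | 247.00 | -14700.00 | 242060.00
Σ | 7280.00 |  |  | 157550.00 | 833060.00
x_c = 157550.00 / 7280.00 = 21.64 mm
y_c = 833060.00 / 7280.00 = 114.43 mm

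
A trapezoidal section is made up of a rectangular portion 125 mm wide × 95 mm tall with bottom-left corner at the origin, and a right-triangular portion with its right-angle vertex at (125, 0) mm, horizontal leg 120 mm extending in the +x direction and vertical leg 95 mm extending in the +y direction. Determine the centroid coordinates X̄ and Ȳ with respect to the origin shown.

rectangular portion: A = 125 × 95 = 11875.00, centroid at (62.50, 47.50).
triangular portion: A = ½·120·95 = 5700.00, centroid at (165.00, 31.67).
ΣA = 17575.00 mm², ΣAX̄ = 1682687.50 mm³, ΣAȲ = 744562.50 mm³.
X̄ = 1682687.50/17575.00 = 95.74 mm; Ȳ = 744562.50/17575.00 = 42.36 mm.

X̄ = 95.74 mm, Ȳ = 42.36 mm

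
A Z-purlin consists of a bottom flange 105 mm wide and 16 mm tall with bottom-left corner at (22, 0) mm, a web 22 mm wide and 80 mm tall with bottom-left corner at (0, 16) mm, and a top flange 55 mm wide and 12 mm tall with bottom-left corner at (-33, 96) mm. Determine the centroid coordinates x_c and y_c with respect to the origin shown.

x_c = 34.36 mm, y_c = 43.74 mm

bottom flange: A = 105 × 16 = 1680.00, centroid at (74.50, 8.00).
web: A = 22 × 80 = 1760.00, centroid at (11.00, 56.00).
top flange: A = 55 × 12 = 660.00, centroid at (-5.50, 102.00).
ΣA = 4100.00 mm²
ΣAx_c = (1680.00)(74.50) + (1760.00)(11.00) + (660.00)(-5.50) = 140890.00 mm³
ΣAy_c = (1680.00)(8.00) + (1760.00)(56.00) + (660.00)(102.00) = 179320.00 mm³
x_c = 140890.00 / 4100.00 = 34.36 mm
y_c = 179320.00 / 4100.00 = 43.74 mm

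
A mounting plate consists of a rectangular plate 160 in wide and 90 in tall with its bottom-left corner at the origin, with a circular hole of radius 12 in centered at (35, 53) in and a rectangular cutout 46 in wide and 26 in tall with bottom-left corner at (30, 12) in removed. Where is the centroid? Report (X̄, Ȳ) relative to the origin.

Part | A | x̄ᵢ | ȳᵢ | A·x̄ᵢ | A·ȳᵢ
plate | 14400.00 | 80.00 | 45.00 | 1152000.00 | 648000.00
hole 1 | -452.39 | 35.00 | 53.00 | -15833.63 | -23976.64
hole 2 | -1196.00 | 53.00 | 25.00 | -63388.00 | -29900.00
Σ | 12751.61 |  |  | 1072778.37 | 594123.36
X̄ = 1072778.37 / 12751.61 = 84.13 in
Ȳ = 594123.36 / 12751.61 = 46.59 in

X̄ = 84.13 in, Ȳ = 46.59 in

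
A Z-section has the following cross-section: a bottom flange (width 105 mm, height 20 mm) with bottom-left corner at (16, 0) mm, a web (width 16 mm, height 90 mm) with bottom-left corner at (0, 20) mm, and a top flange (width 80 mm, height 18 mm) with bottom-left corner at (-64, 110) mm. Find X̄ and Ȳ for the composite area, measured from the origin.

X̄ = 24.26 mm, Ȳ = 57.42 mm

Part | A | x̄ᵢ | ȳᵢ | A·x̄ᵢ | A·ȳᵢ
bottom flange | 2100.00 | 68.50 | 10.00 | 143850.00 | 21000.00
web | 1440.00 | 8.00 | 65.00 | 11520.00 | 93600.00
top flange | 1440.00 | -24.00 | 119.00 | -34560.00 | 171360.00
Σ | 4980.00 |  |  | 120810.00 | 285960.00
X̄ = 120810.00 / 4980.00 = 24.26 mm
Ȳ = 285960.00 / 4980.00 = 57.42 mm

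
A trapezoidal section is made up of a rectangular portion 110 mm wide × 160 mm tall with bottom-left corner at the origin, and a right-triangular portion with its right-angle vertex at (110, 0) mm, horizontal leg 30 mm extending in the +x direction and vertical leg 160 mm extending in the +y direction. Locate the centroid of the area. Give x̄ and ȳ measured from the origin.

x̄ = 62.80 mm, ȳ = 76.80 mm

Part | A | x̄ᵢ | ȳᵢ | A·x̄ᵢ | A·ȳᵢ
rectangular portion | 17600.00 | 55.00 | 80.00 | 968000.00 | 1408000.00
triangular portion | 2400.00 | 120.00 | 53.33 | 288000.00 | 128000.00
Σ | 20000.00 |  |  | 1256000.00 | 1536000.00
x̄ = 1256000.00 / 20000.00 = 62.80 mm
ȳ = 1536000.00 / 20000.00 = 76.80 mm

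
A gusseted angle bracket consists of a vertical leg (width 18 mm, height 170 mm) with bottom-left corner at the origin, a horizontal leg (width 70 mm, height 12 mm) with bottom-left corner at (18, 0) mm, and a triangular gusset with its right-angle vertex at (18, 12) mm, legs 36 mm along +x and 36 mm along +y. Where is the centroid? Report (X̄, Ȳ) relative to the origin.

Part | A | x̄ᵢ | ȳᵢ | A·x̄ᵢ | A·ȳᵢ
vertical leg | 3060.00 | 9.00 | 85.00 | 27540.00 | 260100.00
horizontal leg | 840.00 | 53.00 | 6.00 | 44520.00 | 5040.00
gusset | 648.00 | 30.00 | 24.00 | 19440.00 | 15552.00
Σ | 4548.00 |  |  | 91500.00 | 280692.00
X̄ = 91500.00 / 4548.00 = 20.12 mm
Ȳ = 280692.00 / 4548.00 = 61.72 mm

X̄ = 20.12 mm, Ȳ = 61.72 mm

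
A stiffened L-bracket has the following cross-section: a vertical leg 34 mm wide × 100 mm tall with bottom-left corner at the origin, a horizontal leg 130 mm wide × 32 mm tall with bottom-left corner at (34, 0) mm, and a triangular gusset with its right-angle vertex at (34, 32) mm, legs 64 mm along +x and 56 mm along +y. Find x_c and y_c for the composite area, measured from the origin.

vertical leg: A = 34 × 100 = 3400.00, centroid at (17.00, 50.00).
horizontal leg: A = 130 × 32 = 4160.00, centroid at (99.00, 16.00).
gusset: A = ½·64·56 = 1792.00, centroid at (55.33, 50.67).
ΣA = 9352.00 mm², ΣAx_c = 568797.33 mm³, ΣAy_c = 327354.67 mm³.
x_c = 568797.33/9352.00 = 60.82 mm; y_c = 327354.67/9352.00 = 35.00 mm.

x_c = 60.82 mm, y_c = 35.00 mm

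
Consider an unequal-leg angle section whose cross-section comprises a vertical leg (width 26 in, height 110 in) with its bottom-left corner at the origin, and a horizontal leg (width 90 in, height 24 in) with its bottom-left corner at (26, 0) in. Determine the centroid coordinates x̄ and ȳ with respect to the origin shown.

x̄ = 37.96 in, ȳ = 36.50 in

vertical leg: A = 26 × 110 = 2860.00, centroid at (13.00, 55.00).
horizontal leg: A = 90 × 24 = 2160.00, centroid at (71.00, 12.00).
ΣA = 5020.00 in²
ΣAx̄ = (2860.00)(13.00) + (2160.00)(71.00) = 190540.00 in³
ΣAȳ = (2860.00)(55.00) + (2160.00)(12.00) = 183220.00 in³
x̄ = 190540.00 / 5020.00 = 37.96 in
ȳ = 183220.00 / 5020.00 = 36.50 in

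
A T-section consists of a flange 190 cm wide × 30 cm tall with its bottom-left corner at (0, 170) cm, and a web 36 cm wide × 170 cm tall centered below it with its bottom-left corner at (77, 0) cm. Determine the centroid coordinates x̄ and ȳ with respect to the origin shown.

web: A = 36 × 170 = 6120.00, centroid at (95.00, 85.00).
flange: A = 190 × 30 = 5700.00, centroid at (95.00, 185.00).
ΣA = 11820.00 cm²
ΣAx̄ = (6120.00)(95.00) + (5700.00)(95.00) = 1122900.00 cm³
ΣAȳ = (6120.00)(85.00) + (5700.00)(185.00) = 1574700.00 cm³
x̄ = 1122900.00 / 11820.00 = 95.00 cm
ȳ = 1574700.00 / 11820.00 = 133.22 cm

x̄ = 95.00 cm, ȳ = 133.22 cm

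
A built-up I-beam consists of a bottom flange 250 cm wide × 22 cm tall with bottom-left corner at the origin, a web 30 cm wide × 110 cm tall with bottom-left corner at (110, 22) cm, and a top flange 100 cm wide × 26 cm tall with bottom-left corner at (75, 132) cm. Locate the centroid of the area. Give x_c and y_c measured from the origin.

Part | A | x̄ᵢ | ȳᵢ | A·x̄ᵢ | A·ȳᵢ
bottom flange | 5500.00 | 125.00 | 11.00 | 687500.00 | 60500.00
web | 3300.00 | 125.00 | 77.00 | 412500.00 | 254100.00
top flange | 2600.00 | 125.00 | 145.00 | 325000.00 | 377000.00
Σ | 11400.00 |  |  | 1425000.00 | 691600.00
x_c = 1425000.00 / 11400.00 = 125.00 cm
y_c = 691600.00 / 11400.00 = 60.67 cm

x_c = 125.00 cm, y_c = 60.67 cm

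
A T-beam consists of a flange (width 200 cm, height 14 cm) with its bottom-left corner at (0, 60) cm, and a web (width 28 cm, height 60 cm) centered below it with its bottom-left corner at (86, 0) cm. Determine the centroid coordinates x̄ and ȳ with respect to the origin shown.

x̄ = 100.00 cm, ȳ = 53.12 cm

web: A = 28 × 60 = 1680.00, centroid at (100.00, 30.00).
flange: A = 200 × 14 = 2800.00, centroid at (100.00, 67.00).
ΣA = 4480.00 cm²
ΣAx̄ = (1680.00)(100.00) + (2800.00)(100.00) = 448000.00 cm³
ΣAȳ = (1680.00)(30.00) + (2800.00)(67.00) = 238000.00 cm³
x̄ = 448000.00 / 4480.00 = 100.00 cm
ȳ = 238000.00 / 4480.00 = 53.12 cm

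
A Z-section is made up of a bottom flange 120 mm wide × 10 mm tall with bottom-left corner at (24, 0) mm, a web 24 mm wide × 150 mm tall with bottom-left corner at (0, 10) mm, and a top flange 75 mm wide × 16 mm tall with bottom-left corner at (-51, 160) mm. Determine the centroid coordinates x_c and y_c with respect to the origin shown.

Part | A | x̄ᵢ | ȳᵢ | A·x̄ᵢ | A·ȳᵢ
bottom flange | 1200.00 | 84.00 | 5.00 | 100800.00 | 6000.00
web | 3600.00 | 12.00 | 85.00 | 43200.00 | 306000.00
top flange | 1200.00 | -13.50 | 168.00 | -16200.00 | 201600.00
Σ | 6000.00 |  |  | 127800.00 | 513600.00
x_c = 127800.00 / 6000.00 = 21.30 mm
y_c = 513600.00 / 6000.00 = 85.60 mm

x_c = 21.30 mm, y_c = 85.60 mm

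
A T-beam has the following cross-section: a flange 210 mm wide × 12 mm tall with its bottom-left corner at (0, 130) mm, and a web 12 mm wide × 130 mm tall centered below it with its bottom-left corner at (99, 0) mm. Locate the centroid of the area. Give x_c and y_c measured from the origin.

x_c = 105.00 mm, y_c = 108.85 mm

Part | A | x̄ᵢ | ȳᵢ | A·x̄ᵢ | A·ȳᵢ
web | 1560.00 | 105.00 | 65.00 | 163800.00 | 101400.00
flange | 2520.00 | 105.00 | 136.00 | 264600.00 | 342720.00
Σ | 4080.00 |  |  | 428400.00 | 444120.00
x_c = 428400.00 / 4080.00 = 105.00 mm
y_c = 444120.00 / 4080.00 = 108.85 mm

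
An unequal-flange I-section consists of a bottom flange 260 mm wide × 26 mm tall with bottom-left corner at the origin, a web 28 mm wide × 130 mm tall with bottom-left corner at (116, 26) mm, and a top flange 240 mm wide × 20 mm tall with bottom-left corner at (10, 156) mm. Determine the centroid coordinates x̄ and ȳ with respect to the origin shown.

x̄ = 130.00 mm, ȳ = 79.99 mm

bottom flange: A = 260 × 26 = 6760.00, centroid at (130.00, 13.00).
web: A = 28 × 130 = 3640.00, centroid at (130.00, 91.00).
top flange: A = 240 × 20 = 4800.00, centroid at (130.00, 166.00).
ΣA = 15200.00 mm²
ΣAx̄ = (6760.00)(130.00) + (3640.00)(130.00) + (4800.00)(130.00) = 1976000.00 mm³
ΣAȳ = (6760.00)(13.00) + (3640.00)(91.00) + (4800.00)(166.00) = 1215920.00 mm³
x̄ = 1976000.00 / 15200.00 = 130.00 mm
ȳ = 1215920.00 / 15200.00 = 79.99 mm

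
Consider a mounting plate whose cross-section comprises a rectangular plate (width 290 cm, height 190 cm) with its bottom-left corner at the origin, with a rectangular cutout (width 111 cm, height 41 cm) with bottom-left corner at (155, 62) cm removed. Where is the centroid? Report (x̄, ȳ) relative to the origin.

x̄ = 139.10 cm, ȳ = 96.13 cm

plate: A = 290 × 190 = 55100.00, centroid at (145.00, 95.00).
hole: A = −(111 × 41) = -4551.00, centroid at (210.50, 82.50).
ΣA = 50549.00 cm²
ΣAx̄ = (55100.00)(145.00) + (-4551.00)(210.50) = 7031514.50 cm³
ΣAȳ = (55100.00)(95.00) + (-4551.00)(82.50) = 4859042.50 cm³
x̄ = 7031514.50 / 50549.00 = 139.10 cm
ȳ = 4859042.50 / 50549.00 = 96.13 cm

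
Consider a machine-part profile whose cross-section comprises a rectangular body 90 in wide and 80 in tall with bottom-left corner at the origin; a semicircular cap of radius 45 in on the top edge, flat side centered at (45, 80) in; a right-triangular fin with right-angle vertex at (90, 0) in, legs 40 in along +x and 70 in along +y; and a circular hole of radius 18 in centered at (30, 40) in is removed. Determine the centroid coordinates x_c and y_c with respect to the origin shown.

x_c = 54.01 in, y_c = 55.30 in

rectangular body: A = 90 × 80 = 7200.00, centroid at (45.00, 40.00).
semicircular top: A = ½π·45² = 3180.86, centroid at (45.00, 99.10).
triangular fin: A = ½·40·70 = 1400.00, centroid at (103.33, 23.33).
hole: A = −π·18² = -1017.88, centroid at (30.00, 40.00).
ΣA = 10762.99 in²
ΣAx_c = (7200.00)(45.00) + (3180.86)(45.00) + (1400.00)(103.33) + (-1017.88)(30.00) = 581269.20 in³
ΣAy_c = (7200.00)(40.00) + (3180.86)(99.10) + (1400.00)(23.33) + (-1017.88)(40.00) = 595170.63 in³
x_c = 581269.20 / 10762.99 = 54.01 in
y_c = 595170.63 / 10762.99 = 55.30 in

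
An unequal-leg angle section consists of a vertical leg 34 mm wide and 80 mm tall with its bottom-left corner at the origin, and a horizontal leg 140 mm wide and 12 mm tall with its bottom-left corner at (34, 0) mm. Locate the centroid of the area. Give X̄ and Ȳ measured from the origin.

vertical leg: A = 34 × 80 = 2720.00, centroid at (17.00, 40.00).
horizontal leg: A = 140 × 12 = 1680.00, centroid at (104.00, 6.00).
ΣA = 4400.00 mm², ΣAX̄ = 220960.00 mm³, ΣAȲ = 118880.00 mm³.
X̄ = 220960.00/4400.00 = 50.22 mm; Ȳ = 118880.00/4400.00 = 27.02 mm.

X̄ = 50.22 mm, Ȳ = 27.02 mm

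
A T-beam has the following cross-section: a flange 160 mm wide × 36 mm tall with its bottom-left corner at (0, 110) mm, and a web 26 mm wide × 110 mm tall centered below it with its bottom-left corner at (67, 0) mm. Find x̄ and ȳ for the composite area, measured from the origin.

web: A = 26 × 110 = 2860.00, centroid at (80.00, 55.00).
flange: A = 160 × 36 = 5760.00, centroid at (80.00, 128.00).
ΣA = 8620.00 mm²
ΣAx̄ = (2860.00)(80.00) + (5760.00)(80.00) = 689600.00 mm³
ΣAȳ = (2860.00)(55.00) + (5760.00)(128.00) = 894580.00 mm³
x̄ = 689600.00 / 8620.00 = 80.00 mm
ȳ = 894580.00 / 8620.00 = 103.78 mm

x̄ = 80.00 mm, ȳ = 103.78 mm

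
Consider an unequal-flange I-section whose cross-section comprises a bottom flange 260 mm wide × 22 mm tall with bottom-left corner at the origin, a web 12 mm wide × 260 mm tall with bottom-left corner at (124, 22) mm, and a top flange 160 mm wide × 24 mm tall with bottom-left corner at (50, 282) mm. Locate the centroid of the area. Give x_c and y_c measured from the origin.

x_c = 130.00 mm, y_c = 131.40 mm

Part | A | x̄ᵢ | ȳᵢ | A·x̄ᵢ | A·ȳᵢ
bottom flange | 5720.00 | 130.00 | 11.00 | 743600.00 | 62920.00
web | 3120.00 | 130.00 | 152.00 | 405600.00 | 474240.00
top flange | 3840.00 | 130.00 | 294.00 | 499200.00 | 1128960.00
Σ | 12680.00 |  |  | 1648400.00 | 1666120.00
x_c = 1648400.00 / 12680.00 = 130.00 mm
y_c = 1666120.00 / 12680.00 = 131.40 mm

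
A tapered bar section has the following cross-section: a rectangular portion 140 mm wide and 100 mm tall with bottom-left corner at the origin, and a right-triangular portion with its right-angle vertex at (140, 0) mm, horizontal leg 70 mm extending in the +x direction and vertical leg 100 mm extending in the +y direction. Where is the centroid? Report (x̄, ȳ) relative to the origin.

x̄ = 88.67 mm, ȳ = 46.67 mm

Part | A | x̄ᵢ | ȳᵢ | A·x̄ᵢ | A·ȳᵢ
rectangular portion | 14000.00 | 70.00 | 50.00 | 980000.00 | 700000.00
triangular portion | 3500.00 | 163.33 | 33.33 | 571666.67 | 116666.67
Σ | 17500.00 |  |  | 1551666.67 | 816666.67
x̄ = 1551666.67 / 17500.00 = 88.67 mm
ȳ = 816666.67 / 17500.00 = 46.67 mm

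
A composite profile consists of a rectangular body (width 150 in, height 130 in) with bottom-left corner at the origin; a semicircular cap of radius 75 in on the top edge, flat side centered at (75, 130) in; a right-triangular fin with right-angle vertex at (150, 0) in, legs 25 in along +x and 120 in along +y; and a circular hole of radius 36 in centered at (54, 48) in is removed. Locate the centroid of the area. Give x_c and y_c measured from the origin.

x_c = 83.17 in, y_c = 99.44 in

rectangular body: A = 150 × 130 = 19500.00, centroid at (75.00, 65.00).
semicircular top: A = ½π·75² = 8835.73, centroid at (75.00, 161.83).
triangular fin: A = ½·25·120 = 1500.00, centroid at (158.33, 40.00).
hole: A = −π·36² = -4071.50, centroid at (54.00, 48.00).
ΣA = 25764.23 in², ΣAx_c = 2142818.48 in³, ΣAy_c = 2561962.62 in³.
x_c = 2142818.48/25764.23 = 83.17 in; y_c = 2561962.62/25764.23 = 99.44 in.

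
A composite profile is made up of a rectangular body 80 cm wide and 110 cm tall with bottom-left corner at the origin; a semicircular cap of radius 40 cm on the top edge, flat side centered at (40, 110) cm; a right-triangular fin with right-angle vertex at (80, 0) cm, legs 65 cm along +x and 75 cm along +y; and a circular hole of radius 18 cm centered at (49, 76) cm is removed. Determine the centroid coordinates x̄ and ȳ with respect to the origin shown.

rectangular body: A = 80 × 110 = 8800.00, centroid at (40.00, 55.00).
semicircular top: A = ½π·40² = 2513.27, centroid at (40.00, 126.98).
triangular fin: A = ½·65·75 = 2437.50, centroid at (101.67, 25.00).
hole: A = −π·18² = -1017.88, centroid at (49.00, 76.00).
ΣA = 12732.90 cm², ΣAx̄ = 650467.54 cm³, ΣAȳ = 786705.74 cm³.
x̄ = 650467.54/12732.90 = 51.09 cm; ȳ = 786705.74/12732.90 = 61.79 cm.

x̄ = 51.09 cm, ȳ = 61.79 cm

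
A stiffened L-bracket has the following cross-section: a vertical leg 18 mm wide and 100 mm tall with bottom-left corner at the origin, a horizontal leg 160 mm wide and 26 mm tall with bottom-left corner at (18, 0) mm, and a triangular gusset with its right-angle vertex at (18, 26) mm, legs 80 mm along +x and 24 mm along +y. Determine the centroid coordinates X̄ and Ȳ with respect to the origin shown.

Part | A | x̄ᵢ | ȳᵢ | A·x̄ᵢ | A·ȳᵢ
vertical leg | 1800.00 | 9.00 | 50.00 | 16200.00 | 90000.00
horizontal leg | 4160.00 | 98.00 | 13.00 | 407680.00 | 54080.00
gusset | 960.00 | 44.67 | 34.00 | 42880.00 | 32640.00
Σ | 6920.00 |  |  | 466760.00 | 176720.00
X̄ = 466760.00 / 6920.00 = 67.45 mm
Ȳ = 176720.00 / 6920.00 = 25.54 mm

X̄ = 67.45 mm, Ȳ = 25.54 mm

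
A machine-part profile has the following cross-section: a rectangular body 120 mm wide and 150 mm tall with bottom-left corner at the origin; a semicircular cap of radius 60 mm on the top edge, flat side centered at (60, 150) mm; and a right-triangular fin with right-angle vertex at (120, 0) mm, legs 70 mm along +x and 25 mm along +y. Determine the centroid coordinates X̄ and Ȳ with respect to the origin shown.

X̄ = 62.97 mm, Ȳ = 95.78 mm

Part | A | x̄ᵢ | ȳᵢ | A·x̄ᵢ | A·ȳᵢ
rectangular body | 18000.00 | 60.00 | 75.00 | 1080000.00 | 1350000.00
semicircular top | 5654.87 | 60.00 | 175.46 | 339292.01 | 992230.02
triangular fin | 875.00 | 143.33 | 8.33 | 125416.67 | 7291.67
Σ | 24529.87 |  |  | 1544708.67 | 2349521.68
X̄ = 1544708.67 / 24529.87 = 62.97 mm
Ȳ = 2349521.68 / 24529.87 = 95.78 mm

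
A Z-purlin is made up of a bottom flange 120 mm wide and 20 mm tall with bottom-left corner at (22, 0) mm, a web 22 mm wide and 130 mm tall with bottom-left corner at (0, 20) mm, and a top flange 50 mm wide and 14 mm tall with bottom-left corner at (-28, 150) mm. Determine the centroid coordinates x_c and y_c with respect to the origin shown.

bottom flange: A = 120 × 20 = 2400.00, centroid at (82.00, 10.00).
web: A = 22 × 130 = 2860.00, centroid at (11.00, 85.00).
top flange: A = 50 × 14 = 700.00, centroid at (-3.00, 157.00).
ΣA = 5960.00 mm², ΣAx_c = 226160.00 mm³, ΣAy_c = 377000.00 mm³.
x_c = 226160.00/5960.00 = 37.95 mm; y_c = 377000.00/5960.00 = 63.26 mm.

x_c = 37.95 mm, y_c = 63.26 mm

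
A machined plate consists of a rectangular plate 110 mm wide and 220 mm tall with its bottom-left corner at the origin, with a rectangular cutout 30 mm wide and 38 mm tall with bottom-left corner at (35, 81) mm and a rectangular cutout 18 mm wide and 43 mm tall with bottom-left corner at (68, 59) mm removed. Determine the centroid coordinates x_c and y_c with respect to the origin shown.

plate: A = 110 × 220 = 24200.00, centroid at (55.00, 110.00).
hole 1: A = −(30 × 38) = -1140.00, centroid at (50.00, 100.00).
hole 2: A = −(18 × 43) = -774.00, centroid at (77.00, 80.50).
ΣA = 22286.00 mm², ΣAx_c = 1214402.00 mm³, ΣAy_c = 2485693.00 mm³.
x_c = 1214402.00/22286.00 = 54.49 mm; y_c = 2485693.00/22286.00 = 111.54 mm.

x_c = 54.49 mm, y_c = 111.54 mm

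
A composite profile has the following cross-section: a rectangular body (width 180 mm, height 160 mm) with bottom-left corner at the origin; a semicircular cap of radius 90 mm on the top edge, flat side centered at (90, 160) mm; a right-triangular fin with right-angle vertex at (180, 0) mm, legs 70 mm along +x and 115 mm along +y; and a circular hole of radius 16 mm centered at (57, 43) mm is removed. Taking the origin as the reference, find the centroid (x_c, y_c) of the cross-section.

rectangular body: A = 180 × 160 = 28800.00, centroid at (90.00, 80.00).
semicircular top: A = ½π·90² = 12723.45, centroid at (90.00, 198.20).
triangular fin: A = ½·70·115 = 4025.00, centroid at (203.33, 38.33).
hole: A = −π·16² = -804.25, centroid at (57.00, 43.00).
ΣA = 44744.20 mm², ΣAx_c = 4509685.07 mm³, ΣAy_c = 4945461.05 mm³.
x_c = 4509685.07/44744.20 = 100.79 mm; y_c = 4945461.05/44744.20 = 110.53 mm.

x_c = 100.79 mm, y_c = 110.53 mm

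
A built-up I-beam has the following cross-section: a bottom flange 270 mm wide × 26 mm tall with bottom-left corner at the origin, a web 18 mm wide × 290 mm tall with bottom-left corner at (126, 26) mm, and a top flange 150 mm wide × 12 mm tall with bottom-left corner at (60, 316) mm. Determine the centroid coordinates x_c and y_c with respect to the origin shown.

x_c = 135.00 mm, y_c = 111.36 mm

bottom flange: A = 270 × 26 = 7020.00, centroid at (135.00, 13.00).
web: A = 18 × 290 = 5220.00, centroid at (135.00, 171.00).
top flange: A = 150 × 12 = 1800.00, centroid at (135.00, 322.00).
ΣA = 14040.00 mm², ΣAx_c = 1895400.00 mm³, ΣAy_c = 1563480.00 mm³.
x_c = 1895400.00/14040.00 = 135.00 mm; y_c = 1563480.00/14040.00 = 111.36 mm.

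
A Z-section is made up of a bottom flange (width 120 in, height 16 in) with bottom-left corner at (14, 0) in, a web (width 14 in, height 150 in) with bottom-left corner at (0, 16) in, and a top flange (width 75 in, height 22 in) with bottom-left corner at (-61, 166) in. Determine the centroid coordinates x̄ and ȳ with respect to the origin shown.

bottom flange: A = 120 × 16 = 1920.00, centroid at (74.00, 8.00).
web: A = 14 × 150 = 2100.00, centroid at (7.00, 91.00).
top flange: A = 75 × 22 = 1650.00, centroid at (-23.50, 177.00).
ΣA = 5670.00 in², ΣAx̄ = 118005.00 in³, ΣAȳ = 498510.00 in³.
x̄ = 118005.00/5670.00 = 20.81 in; ȳ = 498510.00/5670.00 = 87.92 in.

x̄ = 20.81 in, ȳ = 87.92 in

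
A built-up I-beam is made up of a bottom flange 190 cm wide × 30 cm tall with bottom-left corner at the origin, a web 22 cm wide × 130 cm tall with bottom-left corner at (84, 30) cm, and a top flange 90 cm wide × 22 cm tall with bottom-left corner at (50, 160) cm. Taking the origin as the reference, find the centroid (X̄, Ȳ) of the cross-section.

bottom flange: A = 190 × 30 = 5700.00, centroid at (95.00, 15.00).
web: A = 22 × 130 = 2860.00, centroid at (95.00, 95.00).
top flange: A = 90 × 22 = 1980.00, centroid at (95.00, 171.00).
ΣA = 10540.00 cm²
ΣAX̄ = (5700.00)(95.00) + (2860.00)(95.00) + (1980.00)(95.00) = 1001300.00 cm³
ΣAȲ = (5700.00)(15.00) + (2860.00)(95.00) + (1980.00)(171.00) = 695780.00 cm³
X̄ = 1001300.00 / 10540.00 = 95.00 cm
Ȳ = 695780.00 / 10540.00 = 66.01 cm

X̄ = 95.00 cm, Ȳ = 66.01 cm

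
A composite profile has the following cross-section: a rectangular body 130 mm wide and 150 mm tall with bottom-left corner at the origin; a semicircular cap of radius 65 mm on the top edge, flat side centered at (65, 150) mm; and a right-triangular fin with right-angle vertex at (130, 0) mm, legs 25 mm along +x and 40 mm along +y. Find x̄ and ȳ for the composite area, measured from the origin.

rectangular body: A = 130 × 150 = 19500.00, centroid at (65.00, 75.00).
semicircular top: A = ½π·65² = 6636.61, centroid at (65.00, 177.59).
triangular fin: A = ½·25·40 = 500.00, centroid at (138.33, 13.33).
ΣA = 26636.61 mm², ΣAx̄ = 1768046.61 mm³, ΣAȳ = 2647742.17 mm³.
x̄ = 1768046.61/26636.61 = 66.38 mm; ȳ = 2647742.17/26636.61 = 99.40 mm.

x̄ = 66.38 mm, ȳ = 99.40 mm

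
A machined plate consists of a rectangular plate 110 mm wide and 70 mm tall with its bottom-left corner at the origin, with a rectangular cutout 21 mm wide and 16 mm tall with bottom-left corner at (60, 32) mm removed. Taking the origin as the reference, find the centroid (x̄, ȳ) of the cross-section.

x̄ = 54.29 mm, ȳ = 34.77 mm

plate: A = 110 × 70 = 7700.00, centroid at (55.00, 35.00).
hole: A = −(21 × 16) = -336.00, centroid at (70.50, 40.00).
ΣA = 7364.00 mm², ΣAx̄ = 399812.00 mm³, ΣAȳ = 256060.00 mm³.
x̄ = 399812.00/7364.00 = 54.29 mm; ȳ = 256060.00/7364.00 = 34.77 mm.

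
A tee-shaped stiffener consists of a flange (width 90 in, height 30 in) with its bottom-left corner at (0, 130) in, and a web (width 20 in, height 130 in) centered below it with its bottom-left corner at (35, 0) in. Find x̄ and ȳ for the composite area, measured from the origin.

web: A = 20 × 130 = 2600.00, centroid at (45.00, 65.00).
flange: A = 90 × 30 = 2700.00, centroid at (45.00, 145.00).
ΣA = 5300.00 in²
ΣAx̄ = (2600.00)(45.00) + (2700.00)(45.00) = 238500.00 in³
ΣAȳ = (2600.00)(65.00) + (2700.00)(145.00) = 560500.00 in³
x̄ = 238500.00 / 5300.00 = 45.00 in
ȳ = 560500.00 / 5300.00 = 105.75 in

x̄ = 45.00 in, ȳ = 105.75 in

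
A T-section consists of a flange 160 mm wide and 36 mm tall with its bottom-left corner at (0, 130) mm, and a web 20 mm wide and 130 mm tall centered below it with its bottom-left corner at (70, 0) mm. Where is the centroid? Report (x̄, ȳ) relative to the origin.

web: A = 20 × 130 = 2600.00, centroid at (80.00, 65.00).
flange: A = 160 × 36 = 5760.00, centroid at (80.00, 148.00).
ΣA = 8360.00 mm², ΣAx̄ = 668800.00 mm³, ΣAȳ = 1021480.00 mm³.
x̄ = 668800.00/8360.00 = 80.00 mm; ȳ = 1021480.00/8360.00 = 122.19 mm.

x̄ = 80.00 mm, ȳ = 122.19 mm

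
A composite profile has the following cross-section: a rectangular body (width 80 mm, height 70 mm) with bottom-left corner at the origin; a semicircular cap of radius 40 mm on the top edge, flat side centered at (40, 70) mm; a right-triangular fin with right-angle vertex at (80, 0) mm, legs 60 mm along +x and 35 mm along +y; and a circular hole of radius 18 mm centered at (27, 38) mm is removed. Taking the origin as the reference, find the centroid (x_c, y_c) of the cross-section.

rectangular body: A = 80 × 70 = 5600.00, centroid at (40.00, 35.00).
semicircular top: A = ½π·40² = 2513.27, centroid at (40.00, 86.98).
triangular fin: A = ½·60·35 = 1050.00, centroid at (100.00, 11.67).
hole: A = −π·18² = -1017.88, centroid at (27.00, 38.00).
ΣA = 8145.40 mm²
ΣAx_c = (5600.00)(40.00) + (2513.27)(40.00) + (1050.00)(100.00) + (-1017.88)(27.00) = 402048.31 mm³
ΣAy_c = (5600.00)(35.00) + (2513.27)(86.98) + (1050.00)(11.67) + (-1017.88)(38.00) = 388166.57 mm³
x_c = 402048.31 / 8145.40 = 49.36 mm
y_c = 388166.57 / 8145.40 = 47.65 mm

x_c = 49.36 mm, y_c = 47.65 mm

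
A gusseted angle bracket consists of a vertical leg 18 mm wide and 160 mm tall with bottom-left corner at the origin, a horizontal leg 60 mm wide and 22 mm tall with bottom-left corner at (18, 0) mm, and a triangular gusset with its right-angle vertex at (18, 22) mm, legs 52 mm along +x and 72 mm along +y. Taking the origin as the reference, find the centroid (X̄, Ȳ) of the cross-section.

X̄ = 25.60 mm, Ȳ = 54.52 mm

vertical leg: A = 18 × 160 = 2880.00, centroid at (9.00, 80.00).
horizontal leg: A = 60 × 22 = 1320.00, centroid at (48.00, 11.00).
gusset: A = ½·52·72 = 1872.00, centroid at (35.33, 46.00).
ΣA = 6072.00 mm²
ΣAX̄ = (2880.00)(9.00) + (1320.00)(48.00) + (1872.00)(35.33) = 155424.00 mm³
ΣAȲ = (2880.00)(80.00) + (1320.00)(11.00) + (1872.00)(46.00) = 331032.00 mm³
X̄ = 155424.00 / 6072.00 = 25.60 mm
Ȳ = 331032.00 / 6072.00 = 54.52 mm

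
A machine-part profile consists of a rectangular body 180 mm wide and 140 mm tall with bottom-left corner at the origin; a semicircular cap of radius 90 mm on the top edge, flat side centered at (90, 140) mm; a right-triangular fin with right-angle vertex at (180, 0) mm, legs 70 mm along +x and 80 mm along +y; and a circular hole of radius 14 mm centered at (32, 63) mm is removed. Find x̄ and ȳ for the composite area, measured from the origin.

x̄ = 98.80 mm, ȳ = 101.41 mm

rectangular body: A = 180 × 140 = 25200.00, centroid at (90.00, 70.00).
semicircular top: A = ½π·90² = 12723.45, centroid at (90.00, 178.20).
triangular fin: A = ½·70·80 = 2800.00, centroid at (203.33, 26.67).
hole: A = −π·14² = -615.75, centroid at (32.00, 63.00).
ΣA = 40107.70 mm²
ΣAx̄ = (25200.00)(90.00) + (12723.45)(90.00) + (2800.00)(203.33) + (-615.75)(32.00) = 3962739.79 mm³
ΣAȳ = (25200.00)(70.00) + (12723.45)(178.20) + (2800.00)(26.67) + (-615.75)(63.00) = 4067157.32 mm³
x̄ = 3962739.79 / 40107.70 = 98.80 mm
ȳ = 4067157.32 / 40107.70 = 101.41 mm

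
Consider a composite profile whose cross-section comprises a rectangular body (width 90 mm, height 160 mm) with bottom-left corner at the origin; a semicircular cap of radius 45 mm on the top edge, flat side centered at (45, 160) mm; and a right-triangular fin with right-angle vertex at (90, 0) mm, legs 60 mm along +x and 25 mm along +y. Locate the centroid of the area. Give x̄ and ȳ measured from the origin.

rectangular body: A = 90 × 160 = 14400.00, centroid at (45.00, 80.00).
semicircular top: A = ½π·45² = 3180.86, centroid at (45.00, 179.10).
triangular fin: A = ½·60·25 = 750.00, centroid at (110.00, 8.33).
ΣA = 18330.86 mm²
ΣAx̄ = (14400.00)(45.00) + (3180.86)(45.00) + (750.00)(110.00) = 873638.82 mm³
ΣAȳ = (14400.00)(80.00) + (3180.86)(179.10) + (750.00)(8.33) = 1727938.01 mm³
x̄ = 873638.82 / 18330.86 = 47.66 mm
ȳ = 1727938.01 / 18330.86 = 94.26 mm

x̄ = 47.66 mm, ȳ = 94.26 mm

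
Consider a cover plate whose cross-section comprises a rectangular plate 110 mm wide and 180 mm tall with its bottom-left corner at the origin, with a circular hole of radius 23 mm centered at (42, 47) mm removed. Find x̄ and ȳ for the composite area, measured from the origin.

plate: A = 110 × 180 = 19800.00, centroid at (55.00, 90.00).
hole: A = −π·23² = -1661.90, centroid at (42.00, 47.00).
ΣA = 18138.10 mm²
ΣAx̄ = (19800.00)(55.00) + (-1661.90)(42.00) = 1019200.09 mm³
ΣAȳ = (19800.00)(90.00) + (-1661.90)(47.00) = 1703890.58 mm³
x̄ = 1019200.09 / 18138.10 = 56.19 mm
ȳ = 1703890.58 / 18138.10 = 93.94 mm

x̄ = 56.19 mm, ȳ = 93.94 mm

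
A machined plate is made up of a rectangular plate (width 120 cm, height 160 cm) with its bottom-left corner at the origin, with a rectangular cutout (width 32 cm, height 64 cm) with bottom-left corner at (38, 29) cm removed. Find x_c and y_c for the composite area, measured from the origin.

x_c = 60.72 cm, y_c = 82.27 cm

plate: A = 120 × 160 = 19200.00, centroid at (60.00, 80.00).
hole: A = −(32 × 64) = -2048.00, centroid at (54.00, 61.00).
ΣA = 17152.00 cm²
ΣAx_c = (19200.00)(60.00) + (-2048.00)(54.00) = 1041408.00 cm³
ΣAy_c = (19200.00)(80.00) + (-2048.00)(61.00) = 1411072.00 cm³
x_c = 1041408.00 / 17152.00 = 60.72 cm
y_c = 1411072.00 / 17152.00 = 82.27 cm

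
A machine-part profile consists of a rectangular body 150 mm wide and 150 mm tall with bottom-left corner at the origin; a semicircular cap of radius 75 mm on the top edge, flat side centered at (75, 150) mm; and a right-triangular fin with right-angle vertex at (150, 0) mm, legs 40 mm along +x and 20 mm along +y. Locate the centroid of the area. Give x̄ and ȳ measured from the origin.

x̄ = 76.11 mm, ȳ = 103.88 mm

rectangular body: A = 150 × 150 = 22500.00, centroid at (75.00, 75.00).
semicircular top: A = ½π·75² = 8835.73, centroid at (75.00, 181.83).
triangular fin: A = ½·40·20 = 400.00, centroid at (163.33, 6.67).
ΣA = 31735.73 mm²
ΣAx̄ = (22500.00)(75.00) + (8835.73)(75.00) + (400.00)(163.33) = 2415513.03 mm³
ΣAȳ = (22500.00)(75.00) + (8835.73)(181.83) + (400.00)(6.67) = 3296776.07 mm³
x̄ = 2415513.03 / 31735.73 = 76.11 mm
ȳ = 3296776.07 / 31735.73 = 103.88 mm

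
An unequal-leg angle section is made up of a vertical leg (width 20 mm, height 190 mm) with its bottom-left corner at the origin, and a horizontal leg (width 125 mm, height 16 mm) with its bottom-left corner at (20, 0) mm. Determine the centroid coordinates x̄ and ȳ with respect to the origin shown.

vertical leg: A = 20 × 190 = 3800.00, centroid at (10.00, 95.00).
horizontal leg: A = 125 × 16 = 2000.00, centroid at (82.50, 8.00).
ΣA = 5800.00 mm², ΣAx̄ = 203000.00 mm³, ΣAȳ = 377000.00 mm³.
x̄ = 203000.00/5800.00 = 35.00 mm; ȳ = 377000.00/5800.00 = 65.00 mm.

x̄ = 35.00 mm, ȳ = 65.00 mm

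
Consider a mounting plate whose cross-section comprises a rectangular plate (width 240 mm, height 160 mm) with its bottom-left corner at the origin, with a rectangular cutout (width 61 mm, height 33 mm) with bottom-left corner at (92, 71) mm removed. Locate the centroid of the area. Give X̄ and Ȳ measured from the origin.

X̄ = 119.86 mm, Ȳ = 79.59 mm

plate: A = 240 × 160 = 38400.00, centroid at (120.00, 80.00).
hole: A = −(61 × 33) = -2013.00, centroid at (122.50, 87.50).
ΣA = 36387.00 mm², ΣAX̄ = 4361407.50 mm³, ΣAȲ = 2895862.50 mm³.
X̄ = 4361407.50/36387.00 = 119.86 mm; Ȳ = 2895862.50/36387.00 = 79.59 mm.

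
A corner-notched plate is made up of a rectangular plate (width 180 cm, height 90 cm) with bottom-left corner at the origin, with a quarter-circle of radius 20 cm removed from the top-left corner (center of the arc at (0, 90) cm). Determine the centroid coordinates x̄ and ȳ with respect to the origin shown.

plate: A = 180 × 90 = 16200.00, centroid at (90.00, 45.00).
removed quarter-circle: A = −¼π·20² = -314.16, centroid at (8.49, 81.51).
ΣA = 15885.84 cm², ΣAx̄ = 1455333.33 cm³, ΣAȳ = 703392.33 cm³.
x̄ = 1455333.33/15885.84 = 91.61 cm; ȳ = 703392.33/15885.84 = 44.28 cm.

x̄ = 91.61 cm, ȳ = 44.28 cm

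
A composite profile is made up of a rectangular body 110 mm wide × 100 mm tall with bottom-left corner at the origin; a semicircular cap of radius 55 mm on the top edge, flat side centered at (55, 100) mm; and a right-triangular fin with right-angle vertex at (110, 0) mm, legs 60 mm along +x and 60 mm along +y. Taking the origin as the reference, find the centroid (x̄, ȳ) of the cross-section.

rectangular body: A = 110 × 100 = 11000.00, centroid at (55.00, 50.00).
semicircular top: A = ½π·55² = 4751.66, centroid at (55.00, 123.34).
triangular fin: A = ½·60·60 = 1800.00, centroid at (130.00, 20.00).
ΣA = 17551.66 mm²
ΣAx̄ = (11000.00)(55.00) + (4751.66)(55.00) + (1800.00)(130.00) = 1100341.24 mm³
ΣAȳ = (11000.00)(50.00) + (4751.66)(123.34) + (1800.00)(20.00) = 1172082.56 mm³
x̄ = 1100341.24 / 17551.66 = 62.69 mm
ȳ = 1172082.56 / 17551.66 = 66.78 mm

x̄ = 62.69 mm, ȳ = 66.78 mm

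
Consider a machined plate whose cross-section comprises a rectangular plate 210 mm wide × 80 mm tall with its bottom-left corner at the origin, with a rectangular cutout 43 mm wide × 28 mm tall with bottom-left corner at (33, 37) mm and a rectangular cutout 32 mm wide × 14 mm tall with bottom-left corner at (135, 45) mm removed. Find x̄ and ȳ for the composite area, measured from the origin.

x̄ = 107.65 mm, ȳ = 38.77 mm

Part | A | x̄ᵢ | ȳᵢ | A·x̄ᵢ | A·ȳᵢ
plate | 16800.00 | 105.00 | 40.00 | 1764000.00 | 672000.00
hole 1 | -1204.00 | 54.50 | 51.00 | -65618.00 | -61404.00
hole 2 | -448.00 | 151.00 | 52.00 | -67648.00 | -23296.00
Σ | 15148.00 |  |  | 1630734.00 | 587300.00
x̄ = 1630734.00 / 15148.00 = 107.65 mm
ȳ = 587300.00 / 15148.00 = 38.77 mm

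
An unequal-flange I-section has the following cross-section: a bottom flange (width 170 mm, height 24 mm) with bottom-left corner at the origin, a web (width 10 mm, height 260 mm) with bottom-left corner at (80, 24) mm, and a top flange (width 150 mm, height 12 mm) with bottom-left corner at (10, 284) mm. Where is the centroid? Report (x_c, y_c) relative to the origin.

x_c = 85.00 mm, y_c = 114.55 mm

Part | A | x̄ᵢ | ȳᵢ | A·x̄ᵢ | A·ȳᵢ
bottom flange | 4080.00 | 85.00 | 12.00 | 346800.00 | 48960.00
web | 2600.00 | 85.00 | 154.00 | 221000.00 | 400400.00
top flange | 1800.00 | 85.00 | 290.00 | 153000.00 | 522000.00
Σ | 8480.00 |  |  | 720800.00 | 971360.00
x_c = 720800.00 / 8480.00 = 85.00 mm
y_c = 971360.00 / 8480.00 = 114.55 mm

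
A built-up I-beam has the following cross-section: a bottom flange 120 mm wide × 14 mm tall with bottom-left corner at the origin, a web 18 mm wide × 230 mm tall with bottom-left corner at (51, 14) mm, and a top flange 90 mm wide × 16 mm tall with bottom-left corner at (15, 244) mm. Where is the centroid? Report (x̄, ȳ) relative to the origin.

bottom flange: A = 120 × 14 = 1680.00, centroid at (60.00, 7.00).
web: A = 18 × 230 = 4140.00, centroid at (60.00, 129.00).
top flange: A = 90 × 16 = 1440.00, centroid at (60.00, 252.00).
ΣA = 7260.00 mm²
ΣAx̄ = (1680.00)(60.00) + (4140.00)(60.00) + (1440.00)(60.00) = 435600.00 mm³
ΣAȳ = (1680.00)(7.00) + (4140.00)(129.00) + (1440.00)(252.00) = 908700.00 mm³
x̄ = 435600.00 / 7260.00 = 60.00 mm
ȳ = 908700.00 / 7260.00 = 125.17 mm

x̄ = 60.00 mm, ȳ = 125.17 mm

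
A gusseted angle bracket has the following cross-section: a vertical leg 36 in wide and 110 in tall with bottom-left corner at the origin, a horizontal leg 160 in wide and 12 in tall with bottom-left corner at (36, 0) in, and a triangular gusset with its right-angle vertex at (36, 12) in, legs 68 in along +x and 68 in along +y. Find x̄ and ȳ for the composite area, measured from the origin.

x̄ = 52.45 in, ȳ = 37.78 in

vertical leg: A = 36 × 110 = 3960.00, centroid at (18.00, 55.00).
horizontal leg: A = 160 × 12 = 1920.00, centroid at (116.00, 6.00).
gusset: A = ½·68·68 = 2312.00, centroid at (58.67, 34.67).
ΣA = 8192.00 in², ΣAx̄ = 429637.33 in³, ΣAȳ = 309469.33 in³.
x̄ = 429637.33/8192.00 = 52.45 in; ȳ = 309469.33/8192.00 = 37.78 in.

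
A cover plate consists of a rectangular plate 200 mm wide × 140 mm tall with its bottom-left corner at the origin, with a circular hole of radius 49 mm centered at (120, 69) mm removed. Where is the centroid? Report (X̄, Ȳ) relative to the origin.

X̄ = 92.63 mm, Ȳ = 70.37 mm

Part | A | x̄ᵢ | ȳᵢ | A·x̄ᵢ | A·ȳᵢ
plate | 28000.00 | 100.00 | 70.00 | 2800000.00 | 1960000.00
hole | -7542.96 | 120.00 | 69.00 | -905155.68 | -520464.51
Σ | 20457.04 |  |  | 1894844.32 | 1439535.49
X̄ = 1894844.32 / 20457.04 = 92.63 mm
Ȳ = 1439535.49 / 20457.04 = 70.37 mm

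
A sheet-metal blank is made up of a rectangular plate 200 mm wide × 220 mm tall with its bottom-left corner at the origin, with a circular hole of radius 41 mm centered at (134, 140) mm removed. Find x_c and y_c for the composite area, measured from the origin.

plate: A = 200 × 220 = 44000.00, centroid at (100.00, 110.00).
hole: A = −π·41² = -5281.02, centroid at (134.00, 140.00).
ΣA = 38718.98 mm², ΣAx_c = 3692343.69 mm³, ΣAy_c = 4100657.58 mm³.
x_c = 3692343.69/38718.98 = 95.36 mm; y_c = 4100657.58/38718.98 = 105.91 mm.

x_c = 95.36 mm, y_c = 105.91 mm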